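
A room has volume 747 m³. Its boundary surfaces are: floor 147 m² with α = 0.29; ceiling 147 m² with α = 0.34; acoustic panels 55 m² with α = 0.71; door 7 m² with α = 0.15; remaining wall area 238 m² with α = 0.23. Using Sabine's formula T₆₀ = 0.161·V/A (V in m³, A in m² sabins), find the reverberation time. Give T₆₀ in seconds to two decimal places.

0.64 s

Total absorption A = 147·0.29 + 147·0.34 + 55·0.71 + 7·0.15 + 238·0.23 = 187.45 m² sabins.
T₆₀ = 0.161 × 747 / 187.45 = 0.642 s.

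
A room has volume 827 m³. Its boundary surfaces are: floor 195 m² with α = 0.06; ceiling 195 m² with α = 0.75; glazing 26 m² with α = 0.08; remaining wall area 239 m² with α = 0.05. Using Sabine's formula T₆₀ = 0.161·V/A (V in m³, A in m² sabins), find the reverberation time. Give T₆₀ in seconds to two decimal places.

Summing Sᵢαᵢ: 195·0.06 + 195·0.75 + 26·0.08 + 239·0.05 = 171.98 m².
T₆₀ = 0.161·V/A = 0.161·827/171.98 = 0.774 s.

0.77 s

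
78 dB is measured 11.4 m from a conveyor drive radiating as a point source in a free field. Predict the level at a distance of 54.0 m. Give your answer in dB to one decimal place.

64.5 dB

Point-source attenuation: ΔL = 20·log₁₀(r₂/r₁) = 20·log₁₀(54.0/11.4) = 13.510 dB.
L₂ = 78 − 20·log₁₀(54.0/11.4) = 78 − 13.510 = 64.49 dB.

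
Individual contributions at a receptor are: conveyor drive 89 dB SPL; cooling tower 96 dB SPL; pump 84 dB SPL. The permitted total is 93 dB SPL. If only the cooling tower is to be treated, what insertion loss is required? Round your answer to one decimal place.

6.2 dB

Fixed contribution from the other sources: Σ 10^(L/10) = 10^(89/10) + 10^(84/10) = 1.046e+09 (90.19 dB SPL).
To meet 93 dB SPL overall, the treated cooling tower may contribute at most 10^(93/10) − 1.046e+09 = 9.497e+08, i.e. 89.78 dB SPL.
Required insertion loss = 96 − 89.78 = 6.22 dB.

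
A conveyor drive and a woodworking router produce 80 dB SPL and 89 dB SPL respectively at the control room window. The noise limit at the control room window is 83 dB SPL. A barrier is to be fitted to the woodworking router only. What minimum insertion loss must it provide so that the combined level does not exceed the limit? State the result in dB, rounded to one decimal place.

The untreated sources together contribute 10^(80/10) = 1.000e+08, i.e. 80.00 dB SPL.
To meet 83 dB SPL overall, the treated woodworking router may contribute at most 10^(83/10) − 1.000e+08 = 9.953e+07, i.e. 79.98 dB SPL.
Required insertion loss = 89 − 79.98 = 9.02 dB.

9.0 dB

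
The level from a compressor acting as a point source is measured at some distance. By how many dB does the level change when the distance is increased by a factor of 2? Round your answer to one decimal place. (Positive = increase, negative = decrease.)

A point source loses 6 dB per doubling of distance; generally ΔL = −20·log₁₀(r₂/r₁).
ΔL = −20·log₁₀(2) = -6.02 dB.

-6.0 dB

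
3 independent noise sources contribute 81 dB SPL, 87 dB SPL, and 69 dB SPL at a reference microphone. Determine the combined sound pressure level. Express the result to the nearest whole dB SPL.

88 dB SPL

Incoherent sources combine by intensity addition: L_total = 10·log₁₀(Σ 10^(L_i/10)).
Σ 10^(L/10) = 10^(81/10) + 10^(87/10) + 10^(69/10) = 6.350e+08.
L_total = 10·log₁₀(6.350e+08) = 88.03 dB SPL.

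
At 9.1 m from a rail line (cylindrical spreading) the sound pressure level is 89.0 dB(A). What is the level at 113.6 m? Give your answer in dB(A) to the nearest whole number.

78 dB(A)

Line-source attenuation: ΔL = 10·log₁₀(r₂/r₁) = 10·log₁₀(113.6/9.1) = 10.963 dB.
L₂ = 89.0 − 10·log₁₀(113.6/9.1) = 89.0 − 10.963 = 78.04 dB(A).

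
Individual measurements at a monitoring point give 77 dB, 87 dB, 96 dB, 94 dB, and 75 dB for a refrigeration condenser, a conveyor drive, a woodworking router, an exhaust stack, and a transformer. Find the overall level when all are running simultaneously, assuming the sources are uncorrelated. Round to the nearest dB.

Incoherent sources combine by intensity addition: L_total = 10·log₁₀(Σ 10^(L_i/10)).
Σ 10^(L/10) = 10^(77/10) + 10^(87/10) + 10^(96/10) + 10^(94/10) + 10^(75/10) = 7.076e+09.
L_total = 10·log₁₀(7.076e+09) = 98.50 dB.

98 dB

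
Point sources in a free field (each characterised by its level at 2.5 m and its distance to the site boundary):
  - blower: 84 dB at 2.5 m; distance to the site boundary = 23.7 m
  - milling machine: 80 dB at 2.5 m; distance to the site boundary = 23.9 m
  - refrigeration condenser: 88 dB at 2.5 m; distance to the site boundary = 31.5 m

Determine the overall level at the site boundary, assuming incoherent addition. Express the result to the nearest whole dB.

69 dB

Apply inverse-square spreading to bring every level to the receiver, then sum 10^(L/10).
blower: 84 − 20·log₁₀(23.7/2.5) = 84 − 19.54 = 64.46 dB.
milling machine: 80 − 20·log₁₀(23.9/2.5) = 80 − 19.61 = 60.39 dB.
refrigeration condenser: 88 − 20·log₁₀(31.5/2.5) = 88 − 22.01 = 65.99 dB.
Σ 10^(L/10) = 7.863e+06 → L_total = 10·log₁₀(7.863e+06) = 68.96 dB.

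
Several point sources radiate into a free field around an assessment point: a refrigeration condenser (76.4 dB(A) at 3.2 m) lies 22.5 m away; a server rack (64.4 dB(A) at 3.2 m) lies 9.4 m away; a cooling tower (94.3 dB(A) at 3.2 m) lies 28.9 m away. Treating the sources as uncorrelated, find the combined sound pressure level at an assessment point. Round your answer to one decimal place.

75.3 dB(A)

Propagate each source to the receiver with L = L_ref − 20·log₁₀(r/r_ref), then add intensities.
refrigeration condenser: 76.4 − 20·log₁₀(22.5/3.2) = 76.4 − 16.94 = 59.46 dB(A).
server rack: 64.4 − 20·log₁₀(9.4/3.2) = 64.4 − 9.36 = 55.04 dB(A).
cooling tower: 94.3 − 20·log₁₀(28.9/3.2) = 94.3 − 19.11 = 75.19 dB(A).
Σ 10^(L/10) = 3.420e+07 → L_total = 10·log₁₀(3.420e+07) = 75.34 dB(A).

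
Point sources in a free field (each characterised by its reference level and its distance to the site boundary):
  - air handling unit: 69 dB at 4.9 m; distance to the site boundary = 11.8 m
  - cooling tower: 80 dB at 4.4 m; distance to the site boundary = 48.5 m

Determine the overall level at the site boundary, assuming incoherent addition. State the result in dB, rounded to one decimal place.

First find each source's level at the receiver (point-source: −20·log₁₀(r/r_ref)), then combine on an intensity basis.
air handling unit: 69 − 20·log₁₀(11.8/4.9) = 69 − 7.63 = 61.37 dB.
cooling tower: 80 − 20·log₁₀(48.5/4.4) = 80 − 20.85 = 59.15 dB.
Σ 10^(L/10) = 2.193e+06 → L_total = 10·log₁₀(2.193e+06) = 63.41 dB.

63.4 dB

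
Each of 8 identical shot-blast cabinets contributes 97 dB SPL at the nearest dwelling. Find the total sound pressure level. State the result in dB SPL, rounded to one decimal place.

106.0 dB SPL

L_total = L₁ + 10·log₁₀ N for N identical incoherent sources.
L_total = 97 + 10·log₁₀(8) = 97 + 9.031 = 106.03 dB SPL.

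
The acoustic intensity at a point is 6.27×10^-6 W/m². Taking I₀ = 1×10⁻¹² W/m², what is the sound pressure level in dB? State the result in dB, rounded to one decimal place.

I/I₀ = 6.27×10^-6/10⁻¹² = 6.27×10^6, and L = 10·log₁₀(I/I₀).
L = 10·(0.7973 + 6) = 67.97 dB.

68.0 dB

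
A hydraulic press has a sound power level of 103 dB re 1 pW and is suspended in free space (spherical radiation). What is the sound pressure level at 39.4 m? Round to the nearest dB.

60 dB

L_p = L_w − 10·log₁₀(4π·r²) with r = 39.4 m.
4π·r² = 1.951e+04 m², 10·log₁₀ of that is 42.902 dB.
L_p = 103 − 42.902 = 60.10 dB.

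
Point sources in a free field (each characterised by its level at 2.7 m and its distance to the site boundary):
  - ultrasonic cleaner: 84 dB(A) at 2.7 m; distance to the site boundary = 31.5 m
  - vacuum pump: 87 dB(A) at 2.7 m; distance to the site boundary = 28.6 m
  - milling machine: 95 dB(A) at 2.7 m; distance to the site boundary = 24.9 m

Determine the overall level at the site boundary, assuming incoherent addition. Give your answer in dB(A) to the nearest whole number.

Propagate each source to the receiver with L = L_ref − 20·log₁₀(r/r_ref), then add intensities.
ultrasonic cleaner: 84 − 20·log₁₀(31.5/2.7) = 84 − 21.34 = 62.66 dB(A).
vacuum pump: 87 − 20·log₁₀(28.6/2.7) = 87 − 20.50 = 66.50 dB(A).
milling machine: 95 − 20·log₁₀(24.9/2.7) = 95 − 19.30 = 75.70 dB(A).
Σ 10^(L/10) = 4.349e+07 → L_total = 10·log₁₀(4.349e+07) = 76.38 dB(A).

76 dB(A)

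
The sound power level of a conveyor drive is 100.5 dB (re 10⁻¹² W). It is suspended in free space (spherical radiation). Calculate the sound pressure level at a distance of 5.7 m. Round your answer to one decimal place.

74.4 dB

Free-field spherical radiation: L_p = L_w − 10·log₁₀(4π·r²), r = 5.7 m.
4π·r² = 408.3 m², 10·log₁₀ of that is 26.110 dB.
L_p = 100.5 − 26.110 = 74.39 dB.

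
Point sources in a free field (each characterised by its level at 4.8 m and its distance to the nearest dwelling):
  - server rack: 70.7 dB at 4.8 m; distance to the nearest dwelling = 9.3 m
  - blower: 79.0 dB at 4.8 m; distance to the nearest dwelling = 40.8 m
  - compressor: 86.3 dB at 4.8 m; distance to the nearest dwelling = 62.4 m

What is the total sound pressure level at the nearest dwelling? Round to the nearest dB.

First find each source's level at the receiver (point-source: −20·log₁₀(r/r_ref)), then combine on an intensity basis.
server rack: 70.7 − 20·log₁₀(9.3/4.8) = 70.7 − 5.74 = 64.96 dB.
blower: 79.0 − 20·log₁₀(40.8/4.8) = 79.0 − 18.59 = 60.41 dB.
compressor: 86.3 − 20·log₁₀(62.4/4.8) = 86.3 − 22.28 = 64.02 dB.
Σ 10^(L/10) = 6.753e+06 → L_total = 10·log₁₀(6.753e+06) = 68.30 dB.

68 dB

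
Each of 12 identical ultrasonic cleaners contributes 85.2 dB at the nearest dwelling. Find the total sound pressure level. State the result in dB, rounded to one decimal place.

96.0 dB

N identical incoherent sources raise the level by 10·log₁₀ N.
L_total = 85.2 + 10·log₁₀(12) = 85.2 + 10.792 = 95.99 dB.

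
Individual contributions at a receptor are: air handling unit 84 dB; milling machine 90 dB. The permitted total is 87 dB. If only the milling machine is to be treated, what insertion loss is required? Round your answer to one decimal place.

Everything except the milling machine sums to 10^(84/10) = 2.512e+08 in linear terms, 84.00 dB.
The limit corresponds to 10^(87/10) = 5.012e+08; subtracting the fixed part leaves 2.500e+08 for the milling machine, i.e. 83.98 dB.
So the milling machine must be reduced from 90 to 83.98 dB: IL = 6.02 dB.

6.0 dB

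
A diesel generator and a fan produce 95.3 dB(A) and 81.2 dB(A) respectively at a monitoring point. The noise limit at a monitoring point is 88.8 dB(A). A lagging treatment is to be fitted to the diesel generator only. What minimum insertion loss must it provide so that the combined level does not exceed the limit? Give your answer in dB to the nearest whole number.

7 dB

Everything except the diesel generator sums to 10^(81.2/10) = 1.318e+08 in linear terms, 81.20 dB(A).
To meet 88.8 dB(A) overall, the treated diesel generator may contribute at most 10^(88.8/10) − 1.318e+08 = 6.268e+08, i.e. 87.97 dB(A).
Required insertion loss = 95.3 − 87.97 = 7.33 dB.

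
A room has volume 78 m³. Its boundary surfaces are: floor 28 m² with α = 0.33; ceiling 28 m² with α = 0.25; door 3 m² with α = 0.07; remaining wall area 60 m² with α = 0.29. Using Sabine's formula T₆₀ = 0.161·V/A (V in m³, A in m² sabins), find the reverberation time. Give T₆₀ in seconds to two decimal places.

Total absorption A = 28·0.33 + 28·0.25 + 3·0.07 + 60·0.29 = 33.85 m² sabins.
T₆₀ = 0.161 × 78 / 33.85 = 0.371 s.

0.37 s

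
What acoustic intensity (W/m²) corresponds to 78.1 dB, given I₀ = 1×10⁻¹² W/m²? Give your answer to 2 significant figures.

L = 10·log₁₀(I/I₀) ⇒ I = I₀·10^(L/10) = 10⁻¹² × 10^7.81.

6.5e-05 W/m²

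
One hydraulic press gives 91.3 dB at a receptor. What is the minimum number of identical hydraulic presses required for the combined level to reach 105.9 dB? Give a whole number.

29

Need L₁ + 10·log₁₀ N ≥ 105.9, i.e. log₁₀ N ≥ 1.46.
N ≥ 10^(14.6/10) = 28.840, so N = 29.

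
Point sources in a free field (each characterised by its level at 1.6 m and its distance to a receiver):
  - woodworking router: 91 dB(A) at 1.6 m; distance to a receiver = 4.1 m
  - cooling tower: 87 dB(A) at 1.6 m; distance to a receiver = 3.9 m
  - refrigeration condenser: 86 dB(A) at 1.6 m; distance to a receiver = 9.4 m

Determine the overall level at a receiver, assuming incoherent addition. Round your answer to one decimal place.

First find each source's level at the receiver (point-source: −20·log₁₀(r/r_ref)), then combine on an intensity basis.
woodworking router: 91 − 20·log₁₀(4.1/1.6) = 91 − 8.17 = 82.83 dB(A).
cooling tower: 87 − 20·log₁₀(3.9/1.6) = 87 − 7.74 = 79.26 dB(A).
refrigeration condenser: 86 − 20·log₁₀(9.4/1.6) = 86 − 15.38 = 70.62 dB(A).
Σ 10^(L/10) = 2.876e+08 → L_total = 10·log₁₀(2.876e+08) = 84.59 dB(A).

84.6 dB(A)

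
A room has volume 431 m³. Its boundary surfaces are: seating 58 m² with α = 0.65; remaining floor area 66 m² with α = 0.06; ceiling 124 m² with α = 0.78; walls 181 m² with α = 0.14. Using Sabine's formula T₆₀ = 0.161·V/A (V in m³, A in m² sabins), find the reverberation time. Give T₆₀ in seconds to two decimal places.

Total absorption A = 58·0.65 + 66·0.06 + 124·0.78 + 181·0.14 = 163.72 m² sabins.
T₆₀ = 0.161·V/A = 0.161·431/163.72 = 0.424 s.

0.42 s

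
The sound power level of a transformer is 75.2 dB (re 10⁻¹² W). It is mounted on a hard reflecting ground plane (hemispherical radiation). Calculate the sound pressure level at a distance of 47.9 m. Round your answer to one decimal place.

33.6 dB

L_p = L_w − 10·log₁₀(2π·r²) with r = 47.9 m.
2π·r² = 1.442e+04 m², 10·log₁₀ of that is 41.589 dB.
L_p = 75.2 − 41.589 = 33.61 dB.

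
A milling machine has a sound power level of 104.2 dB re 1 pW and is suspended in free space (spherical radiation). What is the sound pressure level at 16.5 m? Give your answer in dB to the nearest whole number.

Free-field spherical radiation: L_p = L_w − 10·log₁₀(4π·r²), r = 16.5 m.
4π·r² = 3421 m², 10·log₁₀ of that is 35.342 dB.
L_p = 104.2 − 35.342 = 68.86 dB.

69 dB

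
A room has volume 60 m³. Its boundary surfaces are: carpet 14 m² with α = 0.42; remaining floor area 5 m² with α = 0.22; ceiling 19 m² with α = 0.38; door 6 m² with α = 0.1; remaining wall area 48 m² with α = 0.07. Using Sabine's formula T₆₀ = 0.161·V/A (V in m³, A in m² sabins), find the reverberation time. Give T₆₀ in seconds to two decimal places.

0.53 s

Total absorption A = 14·0.42 + 5·0.22 + 19·0.38 + 6·0.1 + 48·0.07 = 18.16 m² sabins.
T₆₀ = 0.161 × 60 / 18.16 = 0.532 s.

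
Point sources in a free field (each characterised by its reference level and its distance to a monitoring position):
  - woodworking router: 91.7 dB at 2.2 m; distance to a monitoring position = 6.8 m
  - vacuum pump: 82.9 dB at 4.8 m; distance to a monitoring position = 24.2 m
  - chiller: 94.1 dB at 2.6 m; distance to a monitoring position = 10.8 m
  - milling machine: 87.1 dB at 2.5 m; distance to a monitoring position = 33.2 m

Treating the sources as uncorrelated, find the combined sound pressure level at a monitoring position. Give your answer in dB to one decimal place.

85.0 dB

Propagate each source to the receiver with L = L_ref − 20·log₁₀(r/r_ref), then add intensities.
woodworking router: 91.7 − 20·log₁₀(6.8/2.2) = 91.7 − 9.80 = 81.90 dB.
vacuum pump: 82.9 − 20·log₁₀(24.2/4.8) = 82.9 − 14.05 = 68.85 dB.
chiller: 94.1 − 20·log₁₀(10.8/2.6) = 94.1 − 12.37 = 81.73 dB.
milling machine: 87.1 − 20·log₁₀(33.2/2.5) = 87.1 − 22.46 = 64.64 dB.
Σ 10^(L/10) = 3.144e+08 → L_total = 10·log₁₀(3.144e+08) = 84.97 dB.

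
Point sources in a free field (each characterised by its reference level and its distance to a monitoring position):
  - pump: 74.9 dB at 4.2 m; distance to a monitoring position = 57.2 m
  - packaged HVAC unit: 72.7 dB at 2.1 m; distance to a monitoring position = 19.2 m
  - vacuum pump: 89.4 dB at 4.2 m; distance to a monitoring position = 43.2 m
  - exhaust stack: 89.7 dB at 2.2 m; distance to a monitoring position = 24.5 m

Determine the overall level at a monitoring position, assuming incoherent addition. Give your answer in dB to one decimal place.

72.1 dB

Apply inverse-square spreading to bring every level to the receiver, then sum 10^(L/10).
pump: 74.9 − 20·log₁₀(57.2/4.2) = 74.9 − 22.68 = 52.22 dB.
packaged HVAC unit: 72.7 − 20·log₁₀(19.2/2.1) = 72.7 − 19.22 = 53.48 dB.
vacuum pump: 89.4 − 20·log₁₀(43.2/4.2) = 89.4 − 20.24 = 69.16 dB.
exhaust stack: 89.7 − 20·log₁₀(24.5/2.2) = 89.7 − 20.93 = 68.77 dB.
Σ 10^(L/10) = 1.615e+07 → L_total = 10·log₁₀(1.615e+07) = 72.08 dB.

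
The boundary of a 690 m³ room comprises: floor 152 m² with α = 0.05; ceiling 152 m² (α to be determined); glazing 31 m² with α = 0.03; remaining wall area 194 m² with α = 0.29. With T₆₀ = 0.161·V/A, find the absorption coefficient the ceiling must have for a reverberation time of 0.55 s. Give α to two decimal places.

From T₆₀ = 0.161·V/A, the target T₆₀ = 0.55 s needs A = 0.161·690/0.55 = 201.98 m².
Absorption from the other surfaces = 152·0.05 + 31·0.03 + 194·0.29 = 64.79 m², so the ceiling must supply 137.19 m² over 152 m².
α = 137.19/152 = 0.903.

0.90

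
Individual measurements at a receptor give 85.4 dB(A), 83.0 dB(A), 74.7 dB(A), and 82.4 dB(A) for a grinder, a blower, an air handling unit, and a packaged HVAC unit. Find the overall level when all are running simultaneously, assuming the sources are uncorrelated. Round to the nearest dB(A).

Incoherent sources combine by intensity addition: L_total = 10·log₁₀(Σ 10^(L_i/10)).
Σ 10^(L/10) = 10^(85.4/10) + 10^(83.0/10) + 10^(74.7/10) + 10^(82.4/10) = 7.496e+08.
L_total = 10·log₁₀(7.496e+08) = 88.75 dB(A).

89 dB(A)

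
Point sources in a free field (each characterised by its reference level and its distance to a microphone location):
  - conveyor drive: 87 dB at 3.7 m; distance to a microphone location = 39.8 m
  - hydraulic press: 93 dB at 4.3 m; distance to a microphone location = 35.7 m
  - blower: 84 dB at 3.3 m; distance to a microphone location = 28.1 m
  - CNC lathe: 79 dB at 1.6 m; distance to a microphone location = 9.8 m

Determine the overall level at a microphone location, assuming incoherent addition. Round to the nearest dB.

Propagate each source to the receiver with L = L_ref − 20·log₁₀(r/r_ref), then add intensities.
conveyor drive: 87 − 20·log₁₀(39.8/3.7) = 87 − 20.63 = 66.37 dB.
hydraulic press: 93 − 20·log₁₀(35.7/4.3) = 93 − 18.38 = 74.62 dB.
blower: 84 − 20·log₁₀(28.1/3.3) = 84 − 18.60 = 65.40 dB.
CNC lathe: 79 − 20·log₁₀(9.8/1.6) = 79 − 15.74 = 63.26 dB.
Σ 10^(L/10) = 3.886e+07 → L_total = 10·log₁₀(3.886e+07) = 75.90 dB.

76 dB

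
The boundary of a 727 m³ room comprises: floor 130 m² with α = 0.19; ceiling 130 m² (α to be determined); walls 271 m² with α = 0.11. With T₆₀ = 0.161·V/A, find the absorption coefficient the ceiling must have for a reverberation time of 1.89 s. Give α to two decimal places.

From T₆₀ = 0.161·V/A, the target T₆₀ = 1.89 s needs A = 0.161·727/1.89 = 61.93 m².
Absorption from the other surfaces = 130·0.19 + 271·0.11 = 54.51 m², so the ceiling must supply 7.42 m² over 130 m².
α = 7.42/130 = 0.057.

0.06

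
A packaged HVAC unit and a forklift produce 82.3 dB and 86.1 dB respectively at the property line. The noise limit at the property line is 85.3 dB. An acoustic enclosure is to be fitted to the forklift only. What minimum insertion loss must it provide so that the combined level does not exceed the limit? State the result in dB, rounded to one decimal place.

3.8 dB

Everything except the forklift sums to 10^(82.3/10) = 1.698e+08 in linear terms, 82.30 dB.
The limit corresponds to 10^(85.3/10) = 3.388e+08; subtracting the fixed part leaves 1.690e+08 for the forklift, i.e. 82.28 dB.
So the forklift must be reduced from 86.1 to 82.28 dB: IL = 3.82 dB.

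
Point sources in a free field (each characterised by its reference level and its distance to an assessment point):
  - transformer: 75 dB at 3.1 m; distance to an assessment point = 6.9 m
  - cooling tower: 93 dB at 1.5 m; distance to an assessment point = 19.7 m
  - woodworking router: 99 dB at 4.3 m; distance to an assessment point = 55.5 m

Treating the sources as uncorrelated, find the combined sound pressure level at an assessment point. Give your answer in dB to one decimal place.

First find each source's level at the receiver (point-source: −20·log₁₀(r/r_ref)), then combine on an intensity basis.
transformer: 75 − 20·log₁₀(6.9/3.1) = 75 − 6.95 = 68.05 dB.
cooling tower: 93 − 20·log₁₀(19.7/1.5) = 93 − 22.37 = 70.63 dB.
woodworking router: 99 − 20·log₁₀(55.5/4.3) = 99 − 22.22 = 76.78 dB.
Σ 10^(L/10) = 6.563e+07 → L_total = 10·log₁₀(6.563e+07) = 78.17 dB.

78.2 dB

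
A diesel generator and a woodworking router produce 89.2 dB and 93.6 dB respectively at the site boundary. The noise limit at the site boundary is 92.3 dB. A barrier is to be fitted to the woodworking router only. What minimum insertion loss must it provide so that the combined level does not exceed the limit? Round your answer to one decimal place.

Fixed contribution from the other source: Σ 10^(L/10) = 10^(89.2/10) = 8.318e+08 (89.20 dB).
To meet 92.3 dB overall, the treated woodworking router may contribute at most 10^(92.3/10) − 8.318e+08 = 8.665e+08, i.e. 89.38 dB.
Required insertion loss = 93.6 − 89.38 = 4.22 dB.

4.2 dB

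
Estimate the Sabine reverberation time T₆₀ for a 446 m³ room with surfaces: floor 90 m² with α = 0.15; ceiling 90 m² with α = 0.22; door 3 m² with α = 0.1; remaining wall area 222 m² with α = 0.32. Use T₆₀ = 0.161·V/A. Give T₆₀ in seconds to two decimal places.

0.69 s

Summing Sᵢαᵢ: 90·0.15 + 90·0.22 + 3·0.1 + 222·0.32 = 104.64 m².
T₆₀ = 0.161·V/A = 0.161·446/104.64 = 0.686 s.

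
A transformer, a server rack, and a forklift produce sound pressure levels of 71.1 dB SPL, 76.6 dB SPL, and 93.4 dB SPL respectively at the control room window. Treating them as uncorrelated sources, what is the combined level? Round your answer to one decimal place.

93.5 dB SPL

Incoherent sources combine by intensity addition: L_total = 10·log₁₀(Σ 10^(L_i/10)).
Σ 10^(L/10) = 10^(71.1/10) + 10^(76.6/10) + 10^(93.4/10) = 2.246e+09.
L_total = 10·log₁₀(2.246e+09) = 93.51 dB SPL.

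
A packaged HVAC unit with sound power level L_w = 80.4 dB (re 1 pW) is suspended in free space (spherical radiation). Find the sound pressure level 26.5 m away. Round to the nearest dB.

The power spreads over a sphere of area 4π·r², so L_p = L_w − 10·log₁₀(4π·r²).
4π·r² = 8825 m², 10·log₁₀ of that is 39.457 dB.
L_p = 80.4 − 39.457 = 40.94 dB.

41 dB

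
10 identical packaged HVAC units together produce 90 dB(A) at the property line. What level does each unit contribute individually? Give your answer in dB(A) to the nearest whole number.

80 dB(A)

For N identical incoherent sources L_total = L₁ + 10·log₁₀ N, so L₁ = 90 − 10·log₁₀(10) = 90 − 10.000.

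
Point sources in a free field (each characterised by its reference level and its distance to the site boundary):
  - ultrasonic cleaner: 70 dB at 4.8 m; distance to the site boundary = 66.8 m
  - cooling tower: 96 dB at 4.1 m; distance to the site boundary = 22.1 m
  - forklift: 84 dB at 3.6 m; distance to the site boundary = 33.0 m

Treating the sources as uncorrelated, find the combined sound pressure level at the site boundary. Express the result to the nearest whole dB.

81 dB

First find each source's level at the receiver (point-source: −20·log₁₀(r/r_ref)), then combine on an intensity basis.
ultrasonic cleaner: 70 − 20·log₁₀(66.8/4.8) = 70 − 22.87 = 47.13 dB.
cooling tower: 96 − 20·log₁₀(22.1/4.1) = 96 − 14.63 = 81.37 dB.
forklift: 84 − 20·log₁₀(33.0/3.6) = 84 − 19.24 = 64.76 dB.
Σ 10^(L/10) = 1.401e+08 → L_total = 10·log₁₀(1.401e+08) = 81.46 dB.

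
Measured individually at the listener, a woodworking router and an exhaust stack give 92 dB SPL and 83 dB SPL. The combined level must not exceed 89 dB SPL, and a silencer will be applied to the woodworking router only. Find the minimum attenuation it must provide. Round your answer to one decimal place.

Everything except the woodworking router sums to 10^(83/10) = 1.995e+08 in linear terms, 83.00 dB SPL.
The limit corresponds to 10^(89/10) = 7.943e+08; subtracting the fixed part leaves 5.948e+08 for the woodworking router, i.e. 87.74 dB SPL.
So the woodworking router must be reduced from 92 to 87.74 dB SPL: IL = 4.26 dB.

4.3 dB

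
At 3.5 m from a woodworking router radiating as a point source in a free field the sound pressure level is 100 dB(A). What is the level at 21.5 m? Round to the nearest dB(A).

84 dB(A)

Point-source attenuation: ΔL = 20·log₁₀(r₂/r₁) = 20·log₁₀(21.5/3.5) = 15.767 dB.
L₂ = 100 − 20·log₁₀(21.5/3.5) = 100 − 15.767 = 84.23 dB(A).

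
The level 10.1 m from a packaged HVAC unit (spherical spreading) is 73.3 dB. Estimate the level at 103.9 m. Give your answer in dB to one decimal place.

Spherical spreading from a point source gives a 20·log₁₀(r₂/r₁) drop.
L₂ = 73.3 − 20·log₁₀(103.9/10.1) = 73.3 − 20.246 = 53.05 dB.

53.1 dB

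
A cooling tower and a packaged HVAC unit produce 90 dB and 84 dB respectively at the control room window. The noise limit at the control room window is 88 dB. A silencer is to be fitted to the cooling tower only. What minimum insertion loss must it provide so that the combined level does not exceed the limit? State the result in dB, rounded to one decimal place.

Fixed contribution from the other source: Σ 10^(L/10) = 10^(84/10) = 2.512e+08 (84.00 dB).
To meet 88 dB overall, the treated cooling tower may contribute at most 10^(88/10) − 2.512e+08 = 3.798e+08, i.e. 85.80 dB.
So the cooling tower must be reduced from 90 to 85.80 dB: IL = 4.20 dB.

4.2 dB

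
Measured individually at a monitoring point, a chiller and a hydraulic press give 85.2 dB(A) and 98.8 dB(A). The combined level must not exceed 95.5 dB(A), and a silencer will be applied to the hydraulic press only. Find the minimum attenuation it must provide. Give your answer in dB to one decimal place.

Everything except the hydraulic press sums to 10^(85.2/10) = 3.311e+08 in linear terms, 85.20 dB(A).
To meet 95.5 dB(A) overall, the treated hydraulic press may contribute at most 10^(95.5/10) − 3.311e+08 = 3.217e+09, i.e. 95.07 dB(A).
So the hydraulic press must be reduced from 98.8 to 95.07 dB(A): IL = 3.73 dB.

3.7 dB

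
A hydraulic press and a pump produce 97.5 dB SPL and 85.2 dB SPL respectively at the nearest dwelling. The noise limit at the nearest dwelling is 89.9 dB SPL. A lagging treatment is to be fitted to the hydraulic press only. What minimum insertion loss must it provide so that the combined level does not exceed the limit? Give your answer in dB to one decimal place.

9.4 dB

The untreated sources together contribute 10^(85.2/10) = 3.311e+08, i.e. 85.20 dB SPL.
The limit corresponds to 10^(89.9/10) = 9.772e+08; subtracting the fixed part leaves 6.461e+08 for the hydraulic press, i.e. 88.10 dB SPL.
So the hydraulic press must be reduced from 97.5 to 88.10 dB SPL: IL = 9.40 dB.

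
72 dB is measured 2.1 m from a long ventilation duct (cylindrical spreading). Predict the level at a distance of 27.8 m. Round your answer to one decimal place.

60.8 dB

Cylindrical spreading from a line source gives a 10·log₁₀(r₂/r₁) drop.
L₂ = 72 − 10·log₁₀(27.8/2.1) = 72 − 11.218 = 60.78 dB.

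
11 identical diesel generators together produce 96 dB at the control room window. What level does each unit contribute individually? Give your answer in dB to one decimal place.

For N identical incoherent sources L_total = L₁ + 10·log₁₀ N, so L₁ = 96 − 10·log₁₀(11) = 96 − 10.414.

85.6 dB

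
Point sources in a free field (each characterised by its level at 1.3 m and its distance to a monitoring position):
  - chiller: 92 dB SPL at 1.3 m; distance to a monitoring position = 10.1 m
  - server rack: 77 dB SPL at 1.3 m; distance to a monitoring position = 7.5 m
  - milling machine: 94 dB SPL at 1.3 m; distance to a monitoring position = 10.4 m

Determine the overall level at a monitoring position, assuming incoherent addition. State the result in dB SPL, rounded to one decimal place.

Propagate each source to the receiver with L = L_ref − 20·log₁₀(r/r_ref), then add intensities.
chiller: 92 − 20·log₁₀(10.1/1.3) = 92 − 17.81 = 74.19 dB SPL.
server rack: 77 − 20·log₁₀(7.5/1.3) = 77 − 15.22 = 61.78 dB SPL.
milling machine: 94 − 20·log₁₀(10.4/1.3) = 94 − 18.06 = 75.94 dB SPL.
Σ 10^(L/10) = 6.701e+07 → L_total = 10·log₁₀(6.701e+07) = 78.26 dB SPL.

78.3 dB SPL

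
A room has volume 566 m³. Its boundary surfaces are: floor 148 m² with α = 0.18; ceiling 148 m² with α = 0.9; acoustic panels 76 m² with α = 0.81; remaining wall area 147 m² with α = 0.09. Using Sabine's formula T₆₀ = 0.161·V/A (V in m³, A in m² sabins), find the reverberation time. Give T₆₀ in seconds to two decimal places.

0.39 s

Total absorption A = 148·0.18 + 148·0.9 + 76·0.81 + 147·0.09 = 234.63 m² sabins.
T₆₀ = 0.161 × 566 / 234.63 = 0.388 s.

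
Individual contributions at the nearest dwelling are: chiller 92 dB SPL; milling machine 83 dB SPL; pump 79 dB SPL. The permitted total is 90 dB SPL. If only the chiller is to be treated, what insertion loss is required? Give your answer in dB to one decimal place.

Everything except the chiller sums to 10^(83/10) + 10^(79/10) = 2.790e+08 in linear terms, 84.46 dB SPL.
To meet 90 dB SPL overall, the treated chiller may contribute at most 10^(90/10) − 2.790e+08 = 7.210e+08, i.e. 88.58 dB SPL.
Required insertion loss = 92 − 88.58 = 3.42 dB.

3.4 dB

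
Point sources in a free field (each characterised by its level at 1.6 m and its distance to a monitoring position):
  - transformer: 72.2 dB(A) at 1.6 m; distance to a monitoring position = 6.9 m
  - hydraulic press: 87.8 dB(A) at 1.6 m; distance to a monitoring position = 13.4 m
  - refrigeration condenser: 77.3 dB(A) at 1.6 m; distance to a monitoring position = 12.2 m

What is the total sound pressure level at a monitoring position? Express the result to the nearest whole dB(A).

70 dB(A)

First find each source's level at the receiver (point-source: −20·log₁₀(r/r_ref)), then combine on an intensity basis.
transformer: 72.2 − 20·log₁₀(6.9/1.6) = 72.2 − 12.69 = 59.51 dB(A).
hydraulic press: 87.8 − 20·log₁₀(13.4/1.6) = 87.8 − 18.46 = 69.34 dB(A).
refrigeration condenser: 77.3 − 20·log₁₀(12.2/1.6) = 77.3 − 17.64 = 59.66 dB(A).
Σ 10^(L/10) = 1.041e+07 → L_total = 10·log₁₀(1.041e+07) = 70.17 dB(A).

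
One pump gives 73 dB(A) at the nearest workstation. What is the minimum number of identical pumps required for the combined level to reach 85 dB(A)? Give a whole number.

16

N identical sources give L₁ + 10·log₁₀ N, so require 10·log₁₀ N ≥ 85 − 73 = 12.0 dB.
N ≥ 10^(12.0/10) = 15.849, so N = 16.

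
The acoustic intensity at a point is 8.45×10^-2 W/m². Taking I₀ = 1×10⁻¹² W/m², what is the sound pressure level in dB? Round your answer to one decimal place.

L = 10·log₁₀(I/I₀) = 10·log₁₀(8.45×10^-2/10⁻¹²) = 10·log₁₀(8.45×10^10).
L = 10·(0.9269 + 10) = 109.27 dB.

109.3 dB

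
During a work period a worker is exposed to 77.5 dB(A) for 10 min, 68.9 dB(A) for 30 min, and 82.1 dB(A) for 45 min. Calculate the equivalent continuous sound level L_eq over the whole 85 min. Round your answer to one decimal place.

L_eq = 10·log₁₀[(1/T)·Σ tᵢ·10^(Lᵢ/10)] with T = 85 min.
Σ tᵢ·10^(Lᵢ/10) = 10·10^(77.5/10) + 30·10^(68.9/10) + 45·10^(82.1/10) = 8.093e+09.
L_eq = 10·log₁₀(8.093e+09/85) = 79.79 dB(A).

79.8 dB(A)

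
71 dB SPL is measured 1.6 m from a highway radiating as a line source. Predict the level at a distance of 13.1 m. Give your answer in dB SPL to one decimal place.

Cylindrical spreading from a line source gives a 10·log₁₀(r₂/r₁) drop.
L₂ = 71 − 10·log₁₀(13.1/1.6) = 71 − 9.132 = 61.87 dB SPL.

61.9 dB SPL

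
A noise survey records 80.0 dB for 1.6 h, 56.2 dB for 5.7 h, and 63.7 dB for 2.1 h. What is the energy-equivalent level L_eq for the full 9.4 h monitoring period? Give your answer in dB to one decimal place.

72.5 dB

L_eq = 10·log₁₀[(1/T)·Σ tᵢ·10^(Lᵢ/10)] with T = 9.4 h.
Σ tᵢ·10^(Lᵢ/10) = 1.6·10^(80.0/10) + 5.7·10^(56.2/10) + 2.1·10^(63.7/10) = 1.673e+08.
L_eq = 10·log₁₀(1.673e+08/9.4) = 72.50 dB.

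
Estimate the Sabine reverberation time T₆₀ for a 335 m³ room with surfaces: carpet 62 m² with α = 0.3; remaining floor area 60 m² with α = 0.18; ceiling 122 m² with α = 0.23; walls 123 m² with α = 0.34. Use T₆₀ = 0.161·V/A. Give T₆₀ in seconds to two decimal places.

0.54 s

Total absorption A = 62·0.3 + 60·0.18 + 122·0.23 + 123·0.34 = 99.28 m² sabins.
T₆₀ = 0.161 × 335 / 99.28 = 0.543 s.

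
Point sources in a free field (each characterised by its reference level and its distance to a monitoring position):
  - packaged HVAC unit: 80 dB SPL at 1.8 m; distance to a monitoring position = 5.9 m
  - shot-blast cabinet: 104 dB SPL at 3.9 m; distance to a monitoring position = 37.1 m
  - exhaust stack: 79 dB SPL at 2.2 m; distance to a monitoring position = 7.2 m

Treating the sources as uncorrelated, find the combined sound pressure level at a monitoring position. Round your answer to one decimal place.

Propagate each source to the receiver with L = L_ref − 20·log₁₀(r/r_ref), then add intensities.
packaged HVAC unit: 80 − 20·log₁₀(5.9/1.8) = 80 − 10.31 = 69.69 dB SPL.
shot-blast cabinet: 104 − 20·log₁₀(37.1/3.9) = 104 − 19.57 = 84.43 dB SPL.
exhaust stack: 79 − 20·log₁₀(7.2/2.2) = 79 − 10.30 = 68.70 dB SPL.
Σ 10^(L/10) = 2.943e+08 → L_total = 10·log₁₀(2.943e+08) = 84.69 dB SPL.

84.7 dB SPL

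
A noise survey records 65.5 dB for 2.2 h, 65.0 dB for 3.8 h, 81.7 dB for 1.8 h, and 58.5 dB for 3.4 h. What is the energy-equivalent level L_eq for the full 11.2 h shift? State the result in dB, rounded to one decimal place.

74.1 dB

The energy average is taken in the linear domain: L_eq = 10·log₁₀[(Σ tᵢ·10^(Lᵢ/10))/T], T = 11.2 h.
Σ tᵢ·10^(Lᵢ/10) = 2.2·10^(65.5/10) + 3.8·10^(65.0/10) + 1.8·10^(81.7/10) + 3.4·10^(58.5/10) = 2.885e+08.
L_eq = 10·log₁₀(2.885e+08/11.2) = 74.11 dB.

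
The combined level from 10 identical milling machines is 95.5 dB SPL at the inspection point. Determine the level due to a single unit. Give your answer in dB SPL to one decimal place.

For N identical incoherent sources L_total = L₁ + 10·log₁₀ N, so L₁ = 95.5 − 10·log₁₀(10) = 95.5 − 10.000.

85.5 dB SPL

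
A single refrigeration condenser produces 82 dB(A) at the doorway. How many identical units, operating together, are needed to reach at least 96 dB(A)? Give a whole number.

26

The shortfall is 96 − 82 = 14.0 dB, and N units add 10·log₁₀ N, so need 10·log₁₀ N ≥ 14.0.
N ≥ 10^(14.0/10) = 25.119, so N = 26.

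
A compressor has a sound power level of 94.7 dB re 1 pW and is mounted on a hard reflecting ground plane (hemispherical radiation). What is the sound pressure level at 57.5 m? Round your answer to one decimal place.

51.5 dB

L_p = L_w − 10·log₁₀(2π·r²) with r = 57.5 m.
2π·r² = 2.077e+04 m², 10·log₁₀ of that is 43.175 dB.
L_p = 94.7 − 43.175 = 51.52 dB.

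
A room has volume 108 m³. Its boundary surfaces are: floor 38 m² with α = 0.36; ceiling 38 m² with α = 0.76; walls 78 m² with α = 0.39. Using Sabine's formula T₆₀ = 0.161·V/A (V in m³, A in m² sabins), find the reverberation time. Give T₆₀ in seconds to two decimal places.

0.24 s

A = Σ Sᵢαᵢ = 38·0.36 + 38·0.76 + 78·0.39 = 72.98 m².
T₆₀ = 0.161·V/A = 0.161·108/72.98 = 0.238 s.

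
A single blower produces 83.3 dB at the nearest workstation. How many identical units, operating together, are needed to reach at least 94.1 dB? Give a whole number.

13

Need L₁ + 10·log₁₀ N ≥ 94.1, i.e. log₁₀ N ≥ 1.08.
N ≥ 10^(10.8/10) = 12.023, so N = 13.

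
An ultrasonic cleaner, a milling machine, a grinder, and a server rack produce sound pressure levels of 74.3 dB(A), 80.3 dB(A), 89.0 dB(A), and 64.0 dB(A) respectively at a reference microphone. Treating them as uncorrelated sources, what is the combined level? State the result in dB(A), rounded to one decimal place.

Incoherent sources combine by intensity addition: L_total = 10·log₁₀(Σ 10^(L_i/10)).
Σ 10^(L/10) = 10^(74.3/10) + 10^(80.3/10) + 10^(89.0/10) + 10^(64.0/10) = 9.309e+08.
L_total = 10·log₁₀(9.309e+08) = 89.69 dB(A).

89.7 dB(A)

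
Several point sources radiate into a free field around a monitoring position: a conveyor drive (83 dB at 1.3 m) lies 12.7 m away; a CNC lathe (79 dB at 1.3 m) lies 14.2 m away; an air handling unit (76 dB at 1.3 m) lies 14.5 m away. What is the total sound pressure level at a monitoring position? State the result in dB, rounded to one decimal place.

Propagate each source to the receiver with L = L_ref − 20·log₁₀(r/r_ref), then add intensities.
conveyor drive: 83 − 20·log₁₀(12.7/1.3) = 83 − 19.80 = 63.20 dB.
CNC lathe: 79 − 20·log₁₀(14.2/1.3) = 79 − 20.77 = 58.23 dB.
air handling unit: 76 − 20·log₁₀(14.5/1.3) = 76 − 20.95 = 55.05 dB.
Σ 10^(L/10) = 3.076e+06 → L_total = 10·log₁₀(3.076e+06) = 64.88 dB.

64.9 dB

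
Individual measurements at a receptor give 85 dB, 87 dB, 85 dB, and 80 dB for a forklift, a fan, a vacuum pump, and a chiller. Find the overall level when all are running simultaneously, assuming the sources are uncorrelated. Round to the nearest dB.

Incoherent sources combine by intensity addition: L_total = 10·log₁₀(Σ 10^(L_i/10)).
Σ 10^(L/10) = 10^(85/10) + 10^(87/10) + 10^(85/10) + 10^(80/10) = 1.234e+09.
L_total = 10·log₁₀(1.234e+09) = 90.91 dB.

91 dB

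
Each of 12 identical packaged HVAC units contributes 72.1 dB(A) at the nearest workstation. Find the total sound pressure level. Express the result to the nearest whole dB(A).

With 12 equal, uncorrelated contributions the intensity is 12× that of one unit, giving a rise of 10·log₁₀ 12.
L_total = 72.1 + 10·log₁₀(12) = 72.1 + 10.792 = 82.89 dB(A).

83 dB(A)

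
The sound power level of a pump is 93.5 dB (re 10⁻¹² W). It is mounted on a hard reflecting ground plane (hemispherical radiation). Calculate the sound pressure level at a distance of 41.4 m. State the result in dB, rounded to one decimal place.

Free-field hemispherical radiation: L_p = L_w − 10·log₁₀(2π·r²), r = 41.4 m.
2π·r² = 1.077e+04 m², 10·log₁₀ of that is 40.322 dB.
L_p = 93.5 − 40.322 = 53.18 dB.

53.2 dB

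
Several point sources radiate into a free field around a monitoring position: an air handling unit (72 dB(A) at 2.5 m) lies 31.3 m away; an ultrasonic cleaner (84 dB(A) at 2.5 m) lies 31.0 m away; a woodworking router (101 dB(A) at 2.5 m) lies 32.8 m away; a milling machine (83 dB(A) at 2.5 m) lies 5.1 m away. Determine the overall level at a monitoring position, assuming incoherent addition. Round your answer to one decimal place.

80.9 dB(A)

Propagate each source to the receiver with L = L_ref − 20·log₁₀(r/r_ref), then add intensities.
air handling unit: 72 − 20·log₁₀(31.3/2.5) = 72 − 21.95 = 50.05 dB(A).
ultrasonic cleaner: 84 − 20·log₁₀(31.0/2.5) = 84 − 21.87 = 62.13 dB(A).
woodworking router: 101 − 20·log₁₀(32.8/2.5) = 101 − 22.36 = 78.64 dB(A).
milling machine: 83 − 20·log₁₀(5.1/2.5) = 83 − 6.19 = 76.81 dB(A).
Σ 10^(L/10) = 1.228e+08 → L_total = 10·log₁₀(1.228e+08) = 80.89 dB(A).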